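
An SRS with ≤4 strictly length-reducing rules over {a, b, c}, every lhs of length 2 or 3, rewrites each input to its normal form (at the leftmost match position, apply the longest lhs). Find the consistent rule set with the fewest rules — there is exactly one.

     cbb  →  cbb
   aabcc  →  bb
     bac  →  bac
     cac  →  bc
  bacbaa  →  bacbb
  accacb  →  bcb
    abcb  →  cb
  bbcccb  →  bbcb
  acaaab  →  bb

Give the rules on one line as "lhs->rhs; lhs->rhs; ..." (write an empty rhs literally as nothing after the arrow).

aa->b; ab->; ca->b; cc->

  | cbb
  | aabcc => bbcc => bb
  | bac
  | cac => bc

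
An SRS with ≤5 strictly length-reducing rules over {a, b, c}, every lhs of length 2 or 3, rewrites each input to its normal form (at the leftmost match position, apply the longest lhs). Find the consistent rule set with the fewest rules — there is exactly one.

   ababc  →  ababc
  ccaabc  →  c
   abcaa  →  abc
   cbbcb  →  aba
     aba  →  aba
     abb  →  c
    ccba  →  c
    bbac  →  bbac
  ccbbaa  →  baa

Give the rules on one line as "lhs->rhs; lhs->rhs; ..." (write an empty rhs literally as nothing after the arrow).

  | ababc
  | ccaabc => ccbc => cac => c
  | abcaa => abc
  | cbbcb => abcb => aba

abb->c; ca->; caa->c; cb->a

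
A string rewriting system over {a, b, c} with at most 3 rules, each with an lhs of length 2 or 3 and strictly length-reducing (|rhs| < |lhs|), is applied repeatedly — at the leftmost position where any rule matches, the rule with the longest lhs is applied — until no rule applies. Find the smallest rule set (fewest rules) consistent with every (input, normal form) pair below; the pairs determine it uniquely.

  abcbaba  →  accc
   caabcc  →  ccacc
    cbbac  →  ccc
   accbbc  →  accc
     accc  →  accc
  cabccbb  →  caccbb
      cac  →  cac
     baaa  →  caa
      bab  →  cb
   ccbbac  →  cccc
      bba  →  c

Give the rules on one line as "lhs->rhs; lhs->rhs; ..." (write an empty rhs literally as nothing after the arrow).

aab->ca; ba->c; bc->c

  | abcbaba => acbaba => accba => accc
  | caabcc => ccacc
  | cbbac => cbcc => ccc
  | accbbc => accbc => accc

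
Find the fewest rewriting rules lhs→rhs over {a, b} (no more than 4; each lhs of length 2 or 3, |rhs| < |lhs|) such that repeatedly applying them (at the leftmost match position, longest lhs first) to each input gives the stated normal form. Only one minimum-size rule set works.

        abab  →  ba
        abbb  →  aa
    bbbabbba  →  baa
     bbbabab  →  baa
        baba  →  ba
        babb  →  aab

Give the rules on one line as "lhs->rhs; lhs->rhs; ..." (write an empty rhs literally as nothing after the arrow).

aaa->ba; bab->aa; bbb->a

  | abab => aaa => ba
  | abbb => aa
  | bbbabbba => aabbba => aaaa => baa
  | bbbabab => aabab => aaaa => baa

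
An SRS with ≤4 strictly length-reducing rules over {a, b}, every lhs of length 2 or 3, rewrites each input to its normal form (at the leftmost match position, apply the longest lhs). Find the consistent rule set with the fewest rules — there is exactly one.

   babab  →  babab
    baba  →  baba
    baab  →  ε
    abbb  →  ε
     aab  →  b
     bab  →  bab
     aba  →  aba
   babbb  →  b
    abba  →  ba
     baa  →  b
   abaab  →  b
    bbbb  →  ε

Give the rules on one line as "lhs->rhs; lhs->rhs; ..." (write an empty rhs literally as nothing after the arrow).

aa->; abb->b; bb->

  | babab
  | baba
  | baab => bb => ε
  | abbb => bb => ε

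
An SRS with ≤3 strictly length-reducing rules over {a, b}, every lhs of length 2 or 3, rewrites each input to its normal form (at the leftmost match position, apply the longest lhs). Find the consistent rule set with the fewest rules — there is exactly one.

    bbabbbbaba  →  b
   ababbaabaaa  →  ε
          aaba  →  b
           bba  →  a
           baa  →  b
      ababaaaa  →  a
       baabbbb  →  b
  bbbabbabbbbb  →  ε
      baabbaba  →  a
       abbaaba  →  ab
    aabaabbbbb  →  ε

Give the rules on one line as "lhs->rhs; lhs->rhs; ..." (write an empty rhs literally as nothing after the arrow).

aa->; ba->b; bb->

  | bbabbbbaba => abbbbaba => abbaba => aaba => ba => b
  | ababbaabaaa => abbbaabaaa => abaabaaa => ababaaa => abbaaa => aaaa => aa => ε
  | aaba => ba => b
  | bba => a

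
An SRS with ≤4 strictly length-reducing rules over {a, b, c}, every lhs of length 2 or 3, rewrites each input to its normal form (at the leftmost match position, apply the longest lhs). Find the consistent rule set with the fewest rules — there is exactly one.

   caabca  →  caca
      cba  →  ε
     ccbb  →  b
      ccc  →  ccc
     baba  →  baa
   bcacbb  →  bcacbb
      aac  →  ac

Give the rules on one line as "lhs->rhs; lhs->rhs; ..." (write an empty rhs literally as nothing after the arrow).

aac->ac; ab->a; cba->; ccb->

  | caabca => caaca => caca
  | cba => ε
  | ccbb => b
  | ccc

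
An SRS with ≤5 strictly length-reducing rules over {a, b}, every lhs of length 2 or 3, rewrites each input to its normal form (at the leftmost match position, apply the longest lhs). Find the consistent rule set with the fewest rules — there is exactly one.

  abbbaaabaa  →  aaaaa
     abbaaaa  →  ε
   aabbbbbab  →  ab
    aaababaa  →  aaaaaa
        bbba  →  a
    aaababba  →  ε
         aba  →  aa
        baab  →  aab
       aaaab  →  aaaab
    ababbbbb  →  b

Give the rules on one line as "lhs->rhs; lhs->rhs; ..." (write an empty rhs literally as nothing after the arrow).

  | abbbaaabaa => bbbaaabaa => baaabaa => aaabaa => aaaaa
  | abbaaaa => bbaaaa => bbaaa => bbaa => bba => bb => ε
  | aabbbbbab => abbbbbab => bbbbbab => bbbab => bab => ab
  | aaababaa => aaaabaa => aaaaaa

abb->bb; ba->a; bb->; bba->bb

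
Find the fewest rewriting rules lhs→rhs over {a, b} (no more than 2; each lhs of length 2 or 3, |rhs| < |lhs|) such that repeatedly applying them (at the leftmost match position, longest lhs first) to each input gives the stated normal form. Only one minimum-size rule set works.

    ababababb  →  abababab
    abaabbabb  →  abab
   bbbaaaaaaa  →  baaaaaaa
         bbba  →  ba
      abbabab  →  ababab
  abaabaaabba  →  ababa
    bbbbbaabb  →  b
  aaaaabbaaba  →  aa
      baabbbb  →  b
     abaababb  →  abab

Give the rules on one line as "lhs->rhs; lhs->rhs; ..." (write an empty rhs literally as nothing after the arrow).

  | ababababb => abababab
  | abaabbabb => abbabb => ababb => abab
  | bbbaaaaaaa => bbaaaaaaa => baaaaaaa
  | bbba => bba => ba

aab->; bb->b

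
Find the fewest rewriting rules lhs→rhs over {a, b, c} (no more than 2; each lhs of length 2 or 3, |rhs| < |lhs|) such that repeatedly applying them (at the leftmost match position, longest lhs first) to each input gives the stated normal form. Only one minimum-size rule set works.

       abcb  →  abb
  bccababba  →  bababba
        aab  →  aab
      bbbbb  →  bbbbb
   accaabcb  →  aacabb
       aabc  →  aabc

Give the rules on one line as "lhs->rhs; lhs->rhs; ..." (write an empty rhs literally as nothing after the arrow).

cb->b; cca->ac

  | abcb => abb
  | bccababba => bacbabba => bababba
  | aab
  | bbbbb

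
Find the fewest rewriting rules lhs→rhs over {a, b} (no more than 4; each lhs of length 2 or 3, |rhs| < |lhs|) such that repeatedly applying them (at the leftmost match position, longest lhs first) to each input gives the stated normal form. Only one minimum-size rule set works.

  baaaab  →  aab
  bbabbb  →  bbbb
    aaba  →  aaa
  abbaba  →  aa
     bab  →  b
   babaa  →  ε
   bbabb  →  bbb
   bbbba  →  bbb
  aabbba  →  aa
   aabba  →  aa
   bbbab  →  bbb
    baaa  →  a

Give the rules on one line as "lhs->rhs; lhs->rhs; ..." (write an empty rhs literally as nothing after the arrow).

  | baaaab => aab
  | bbabbb => bbbb
  | aaba => aaa
  | abbaba => aba => aa

aba->aa; abb->; ba->; baa->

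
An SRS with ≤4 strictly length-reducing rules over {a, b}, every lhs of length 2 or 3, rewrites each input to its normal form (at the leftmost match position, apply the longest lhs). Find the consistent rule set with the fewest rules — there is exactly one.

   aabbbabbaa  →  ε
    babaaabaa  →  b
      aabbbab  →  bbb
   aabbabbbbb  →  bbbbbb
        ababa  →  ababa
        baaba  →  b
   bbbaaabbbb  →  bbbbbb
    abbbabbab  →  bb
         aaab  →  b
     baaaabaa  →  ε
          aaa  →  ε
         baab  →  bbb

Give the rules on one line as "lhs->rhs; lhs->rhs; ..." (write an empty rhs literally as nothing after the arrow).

aa->b; aaa->; abb->ba; bba->

  | aabbbabbaa => bbbbabbaa => bbbbaa => bba => ε
  | babaaabaa => babbaa => bbaaa => aa => b
  | aabbbab => bbbbab => bbb
  | aabbabbbbb => bbbabbbbb => bbbbbb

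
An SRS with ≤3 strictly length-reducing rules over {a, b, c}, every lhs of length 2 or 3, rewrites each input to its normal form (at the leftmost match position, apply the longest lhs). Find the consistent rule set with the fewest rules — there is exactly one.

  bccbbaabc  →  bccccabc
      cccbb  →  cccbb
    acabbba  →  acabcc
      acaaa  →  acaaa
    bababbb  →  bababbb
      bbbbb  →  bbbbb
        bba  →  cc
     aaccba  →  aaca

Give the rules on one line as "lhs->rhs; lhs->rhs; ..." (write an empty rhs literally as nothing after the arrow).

  | bccbbaabc => bccccabc
  | cccbb
  | acabbba => acabcc
  | acaaa

bba->cc; cba->a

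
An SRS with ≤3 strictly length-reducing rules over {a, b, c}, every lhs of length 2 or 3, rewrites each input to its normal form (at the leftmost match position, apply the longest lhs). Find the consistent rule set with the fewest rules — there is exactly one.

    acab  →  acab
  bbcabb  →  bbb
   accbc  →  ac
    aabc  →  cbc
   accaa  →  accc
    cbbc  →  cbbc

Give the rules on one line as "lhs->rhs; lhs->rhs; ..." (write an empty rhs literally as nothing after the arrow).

aa->c; bca->; ccb->

  | acab
  | bbcabb => bbb
  | accbc => ac
  | aabc => cbc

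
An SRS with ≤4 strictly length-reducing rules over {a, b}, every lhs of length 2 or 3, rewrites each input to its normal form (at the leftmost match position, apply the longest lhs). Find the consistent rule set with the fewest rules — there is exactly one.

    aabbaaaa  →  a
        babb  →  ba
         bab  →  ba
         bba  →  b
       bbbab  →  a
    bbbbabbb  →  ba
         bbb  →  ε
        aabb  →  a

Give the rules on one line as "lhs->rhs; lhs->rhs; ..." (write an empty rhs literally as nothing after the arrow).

aa->a; ab->a; bba->b; bbb->

  | aabbaaaa => abbaaaa => abaaaa => aaaaa => aaaa => aaa => aa => a
  | babb => bab => ba
  | bab => ba
  | bba => b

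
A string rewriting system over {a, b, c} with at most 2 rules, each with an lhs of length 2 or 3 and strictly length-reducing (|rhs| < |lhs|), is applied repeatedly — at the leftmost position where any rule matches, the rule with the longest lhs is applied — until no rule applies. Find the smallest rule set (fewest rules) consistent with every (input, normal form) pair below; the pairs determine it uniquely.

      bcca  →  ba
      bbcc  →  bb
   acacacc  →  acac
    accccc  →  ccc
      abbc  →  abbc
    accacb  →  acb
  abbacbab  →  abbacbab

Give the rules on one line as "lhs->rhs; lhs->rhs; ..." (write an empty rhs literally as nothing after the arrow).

acc->; bcc->b

  | bcca => ba
  | bbcc => bb
  | acacacc => acac
  | accccc => ccc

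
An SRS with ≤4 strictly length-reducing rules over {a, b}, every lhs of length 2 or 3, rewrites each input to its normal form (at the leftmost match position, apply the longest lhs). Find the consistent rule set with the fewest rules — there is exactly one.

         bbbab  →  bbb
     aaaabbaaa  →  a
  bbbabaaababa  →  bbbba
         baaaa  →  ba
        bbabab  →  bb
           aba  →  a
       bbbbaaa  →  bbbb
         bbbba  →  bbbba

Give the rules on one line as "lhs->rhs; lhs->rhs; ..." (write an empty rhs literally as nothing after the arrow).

  | bbbab => bbb
  | aaaabbaaa => abbaaa => aaaa => a
  | bbbabaaababa => bbbaaababa => bbbbaba => bbbba
  | baaaa => ba

aaa->; ab->; abb->a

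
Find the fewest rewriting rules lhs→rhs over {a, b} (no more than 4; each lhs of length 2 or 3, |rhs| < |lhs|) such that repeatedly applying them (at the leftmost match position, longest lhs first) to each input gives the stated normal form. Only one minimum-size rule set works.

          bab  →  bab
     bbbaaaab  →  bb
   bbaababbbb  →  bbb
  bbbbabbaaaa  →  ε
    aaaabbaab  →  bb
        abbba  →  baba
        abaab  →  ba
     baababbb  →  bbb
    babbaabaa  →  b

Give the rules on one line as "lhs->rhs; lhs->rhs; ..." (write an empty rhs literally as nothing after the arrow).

  | bab
  | bbbaaaab => baaab => bb
  | bbaababbbb => ababbbb => abbabb => baabb => bbb
  | bbbbabbaaaa => bbbbaaaa => bbaaa => aa => ε

aa->; aaa->; abb->ba; bba->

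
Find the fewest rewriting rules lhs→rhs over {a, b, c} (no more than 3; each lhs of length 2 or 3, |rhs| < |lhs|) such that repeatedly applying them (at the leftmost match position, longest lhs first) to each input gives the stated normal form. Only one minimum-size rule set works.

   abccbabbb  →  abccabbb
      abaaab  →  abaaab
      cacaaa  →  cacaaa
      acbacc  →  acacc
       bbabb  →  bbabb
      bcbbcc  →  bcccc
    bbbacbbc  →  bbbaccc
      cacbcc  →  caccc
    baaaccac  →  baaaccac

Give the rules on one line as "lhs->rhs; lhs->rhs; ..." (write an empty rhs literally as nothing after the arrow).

cb->c; cbb->cc

  | abccbabbb => abccabbb
  | abaaab
  | cacaaa
  | acbacc => acacc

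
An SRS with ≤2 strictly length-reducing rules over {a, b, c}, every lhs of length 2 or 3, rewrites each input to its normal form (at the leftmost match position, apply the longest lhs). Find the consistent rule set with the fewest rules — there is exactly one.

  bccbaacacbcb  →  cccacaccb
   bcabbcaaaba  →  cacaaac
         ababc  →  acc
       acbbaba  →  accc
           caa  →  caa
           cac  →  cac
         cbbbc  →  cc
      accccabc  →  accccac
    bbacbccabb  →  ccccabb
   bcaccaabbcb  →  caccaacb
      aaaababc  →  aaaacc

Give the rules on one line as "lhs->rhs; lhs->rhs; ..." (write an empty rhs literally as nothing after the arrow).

  | bccbaacacbcb => ccbaacacbcb => cccacacbcb => cccacaccb
  | bcabbcaaaba => cabbcaaaba => cabcaaaba => cacaaaba => cacaaac
  | ababc => acbc => acc
  | acbbaba => acbcba => accba => accc

ba->c; bc->c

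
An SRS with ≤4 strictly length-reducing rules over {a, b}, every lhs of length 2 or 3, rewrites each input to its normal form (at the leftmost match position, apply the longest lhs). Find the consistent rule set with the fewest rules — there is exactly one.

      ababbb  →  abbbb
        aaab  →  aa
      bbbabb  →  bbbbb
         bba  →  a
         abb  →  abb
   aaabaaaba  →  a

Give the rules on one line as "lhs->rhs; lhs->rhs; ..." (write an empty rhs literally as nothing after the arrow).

aab->ba; ba->a; baa->; bab->bb

  | ababbb => abbbb
  | aaab => aba => aa
  | bbbabb => bbbbb
  | bba => ba => a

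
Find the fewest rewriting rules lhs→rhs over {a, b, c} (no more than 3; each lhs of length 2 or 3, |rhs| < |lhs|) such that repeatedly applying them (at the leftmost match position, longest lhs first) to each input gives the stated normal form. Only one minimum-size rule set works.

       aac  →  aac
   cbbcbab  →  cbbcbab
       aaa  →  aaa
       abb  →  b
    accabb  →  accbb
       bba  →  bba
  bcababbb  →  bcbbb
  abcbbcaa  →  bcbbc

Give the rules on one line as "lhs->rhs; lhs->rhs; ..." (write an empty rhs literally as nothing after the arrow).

  | aac
  | cbbcbab
  | aaa
  | abb => b

abb->b; abc->bc; ca->c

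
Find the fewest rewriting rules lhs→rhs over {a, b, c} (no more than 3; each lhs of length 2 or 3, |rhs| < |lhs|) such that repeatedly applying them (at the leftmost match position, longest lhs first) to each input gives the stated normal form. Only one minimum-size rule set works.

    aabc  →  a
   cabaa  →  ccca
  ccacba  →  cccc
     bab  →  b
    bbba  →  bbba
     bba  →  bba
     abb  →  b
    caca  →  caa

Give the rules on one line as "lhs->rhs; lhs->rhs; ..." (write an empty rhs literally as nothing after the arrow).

  | aabc => ac => a
  | cabaa => ccca
  | ccacba => ccaba => cccc
  | bab => b

ab->; aba->cc; ac->a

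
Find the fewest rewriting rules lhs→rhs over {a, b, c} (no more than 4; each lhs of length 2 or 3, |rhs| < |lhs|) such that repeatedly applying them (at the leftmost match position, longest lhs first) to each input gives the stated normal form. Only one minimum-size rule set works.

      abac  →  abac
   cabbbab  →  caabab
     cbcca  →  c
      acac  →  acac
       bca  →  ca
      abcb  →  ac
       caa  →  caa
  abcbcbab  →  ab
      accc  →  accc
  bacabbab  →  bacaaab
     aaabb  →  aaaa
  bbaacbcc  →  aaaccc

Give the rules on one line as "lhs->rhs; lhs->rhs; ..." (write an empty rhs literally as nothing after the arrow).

bb->a; bc->c; cb->c; cca->

  | abac
  | cabbbab => caabab
  | cbcca => ccca => c
  | acac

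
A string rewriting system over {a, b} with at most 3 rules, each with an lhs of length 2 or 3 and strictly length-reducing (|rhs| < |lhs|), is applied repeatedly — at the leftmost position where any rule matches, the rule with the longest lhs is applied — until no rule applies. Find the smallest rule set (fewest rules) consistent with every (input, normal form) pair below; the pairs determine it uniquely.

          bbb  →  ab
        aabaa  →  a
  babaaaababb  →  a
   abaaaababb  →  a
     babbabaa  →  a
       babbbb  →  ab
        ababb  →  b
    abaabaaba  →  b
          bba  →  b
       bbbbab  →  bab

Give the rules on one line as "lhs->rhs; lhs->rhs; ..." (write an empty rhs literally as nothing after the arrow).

aa->b; aab->b; bb->a

  | bbb => ab
  | aabaa => baa => bb => a
  | babaaaababb => babbaababb => baaaababb => bbaababb => aaababb => bababb => babaa => babb => baa => bb => a
  | abaaaababb => abbaababb => aaaababb => baababb => bbabb => aabb => bb => a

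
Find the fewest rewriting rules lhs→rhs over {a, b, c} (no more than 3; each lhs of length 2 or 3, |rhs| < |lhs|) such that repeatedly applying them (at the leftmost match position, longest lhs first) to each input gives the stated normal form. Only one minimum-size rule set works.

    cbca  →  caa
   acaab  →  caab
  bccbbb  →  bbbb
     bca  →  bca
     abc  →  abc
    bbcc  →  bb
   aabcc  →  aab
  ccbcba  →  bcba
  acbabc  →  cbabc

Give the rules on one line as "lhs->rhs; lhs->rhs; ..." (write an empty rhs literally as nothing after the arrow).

  | cbca => caa
  | acaab => caab
  | bccbbb => bbbb
  | bca

ac->c; cbc->ca; cc->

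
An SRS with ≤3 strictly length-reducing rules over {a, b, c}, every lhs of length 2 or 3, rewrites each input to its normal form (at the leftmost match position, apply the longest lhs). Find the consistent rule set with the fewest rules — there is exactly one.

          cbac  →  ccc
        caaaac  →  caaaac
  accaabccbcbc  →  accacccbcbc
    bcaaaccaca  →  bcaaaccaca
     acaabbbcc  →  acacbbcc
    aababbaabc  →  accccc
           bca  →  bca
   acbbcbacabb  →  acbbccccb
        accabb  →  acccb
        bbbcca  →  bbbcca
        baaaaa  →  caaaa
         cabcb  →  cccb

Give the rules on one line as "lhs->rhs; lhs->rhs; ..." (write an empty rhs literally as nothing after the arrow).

  | cbac => ccc
  | caaaac
  | accaabccbcbc => accacccbcbc
  | bcaaaccaca

ab->c; ba->c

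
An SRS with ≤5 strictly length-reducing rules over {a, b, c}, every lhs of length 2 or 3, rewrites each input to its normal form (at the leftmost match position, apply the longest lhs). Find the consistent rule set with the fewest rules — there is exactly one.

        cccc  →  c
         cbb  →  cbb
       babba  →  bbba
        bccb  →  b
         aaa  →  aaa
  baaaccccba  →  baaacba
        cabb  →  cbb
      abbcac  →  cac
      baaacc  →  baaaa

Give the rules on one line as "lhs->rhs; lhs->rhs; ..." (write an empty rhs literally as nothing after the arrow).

ab->b; bc->c; cc->a; ccc->

  | cccc => c
  | cbb
  | babba => bbba
  | bccb => ccb => ab => b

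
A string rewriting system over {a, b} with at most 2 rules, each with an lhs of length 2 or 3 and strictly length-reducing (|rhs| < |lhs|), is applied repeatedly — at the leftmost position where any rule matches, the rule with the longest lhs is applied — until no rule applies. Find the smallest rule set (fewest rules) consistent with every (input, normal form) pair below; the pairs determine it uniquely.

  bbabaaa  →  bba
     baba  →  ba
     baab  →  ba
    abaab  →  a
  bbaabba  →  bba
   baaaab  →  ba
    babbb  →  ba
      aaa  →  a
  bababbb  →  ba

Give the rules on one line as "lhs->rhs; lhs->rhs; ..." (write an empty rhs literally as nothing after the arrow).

aa->a; ab->a

  | bbabaaa => bbaaaa => bbaaa => bbaa => bba
  | baba => baa => ba
  | baab => bab => ba
  | abaab => aaab => aab => ab => a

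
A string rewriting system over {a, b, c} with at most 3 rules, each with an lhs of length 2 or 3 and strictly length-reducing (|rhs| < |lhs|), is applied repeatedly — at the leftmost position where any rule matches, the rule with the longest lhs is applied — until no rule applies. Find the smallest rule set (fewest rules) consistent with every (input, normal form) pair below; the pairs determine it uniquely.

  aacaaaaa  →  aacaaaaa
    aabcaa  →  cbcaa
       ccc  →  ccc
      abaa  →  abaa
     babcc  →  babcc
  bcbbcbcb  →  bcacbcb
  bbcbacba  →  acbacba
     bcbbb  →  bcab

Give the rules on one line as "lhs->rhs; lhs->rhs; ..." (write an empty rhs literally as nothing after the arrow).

  | aacaaaaa
  | aabcaa => cbcaa
  | ccc
  | abaa

aab->cb; bb->a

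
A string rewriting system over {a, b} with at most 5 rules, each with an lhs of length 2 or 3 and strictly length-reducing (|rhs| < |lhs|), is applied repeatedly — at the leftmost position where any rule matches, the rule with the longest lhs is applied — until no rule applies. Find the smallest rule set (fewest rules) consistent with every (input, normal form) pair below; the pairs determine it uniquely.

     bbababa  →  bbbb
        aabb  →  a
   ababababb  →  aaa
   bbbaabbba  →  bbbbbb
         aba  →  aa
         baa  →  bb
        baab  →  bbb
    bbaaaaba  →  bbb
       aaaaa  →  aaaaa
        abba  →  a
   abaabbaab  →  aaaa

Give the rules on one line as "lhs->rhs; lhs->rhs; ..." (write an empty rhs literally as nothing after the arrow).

  | bbababa => bbbaba => bbbba => bbbb
  | aabb => a
  | ababababb => aabababb => aaababb => aaaabb => aaa
  | bbbaabbba => bbbabbba => bbbbbba => bbbbbb

ab->a; abb->; baa->bb; bba->bb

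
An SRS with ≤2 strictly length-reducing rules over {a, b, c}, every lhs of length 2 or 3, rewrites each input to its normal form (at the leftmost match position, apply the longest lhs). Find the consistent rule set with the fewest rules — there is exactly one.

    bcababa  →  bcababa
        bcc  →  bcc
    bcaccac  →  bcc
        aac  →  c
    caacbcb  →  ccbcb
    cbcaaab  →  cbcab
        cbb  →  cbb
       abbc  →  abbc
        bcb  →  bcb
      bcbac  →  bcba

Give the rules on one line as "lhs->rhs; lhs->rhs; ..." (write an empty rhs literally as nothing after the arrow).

  | bcababa
  | bcc
  | bcaccac => bcacac => bcaac => bcc
  | aac => c

aa->; ac->a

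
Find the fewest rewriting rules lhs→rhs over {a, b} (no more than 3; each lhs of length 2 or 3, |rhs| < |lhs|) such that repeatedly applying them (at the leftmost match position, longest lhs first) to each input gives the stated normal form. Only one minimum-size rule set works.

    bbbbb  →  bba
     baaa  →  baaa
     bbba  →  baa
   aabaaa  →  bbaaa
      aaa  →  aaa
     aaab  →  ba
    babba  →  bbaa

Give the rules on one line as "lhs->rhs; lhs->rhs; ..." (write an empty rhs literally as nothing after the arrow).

aab->bb; abb->ba; bbb->ba

  | bbbbb => babb => bba
  | baaa
  | bbba => baa
  | aabaaa => bbaaa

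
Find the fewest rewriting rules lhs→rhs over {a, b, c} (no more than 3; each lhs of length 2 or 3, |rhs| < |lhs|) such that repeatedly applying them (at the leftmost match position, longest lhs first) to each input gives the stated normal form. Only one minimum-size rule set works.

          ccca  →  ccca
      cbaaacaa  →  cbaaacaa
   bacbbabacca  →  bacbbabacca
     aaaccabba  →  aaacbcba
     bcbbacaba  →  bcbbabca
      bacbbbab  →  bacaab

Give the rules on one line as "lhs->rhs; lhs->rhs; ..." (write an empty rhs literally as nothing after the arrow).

bbb->a; cab->bc

  | ccca
  | cbaaacaa
  | bacbbabacca
  | aaaccabba => aaacbcba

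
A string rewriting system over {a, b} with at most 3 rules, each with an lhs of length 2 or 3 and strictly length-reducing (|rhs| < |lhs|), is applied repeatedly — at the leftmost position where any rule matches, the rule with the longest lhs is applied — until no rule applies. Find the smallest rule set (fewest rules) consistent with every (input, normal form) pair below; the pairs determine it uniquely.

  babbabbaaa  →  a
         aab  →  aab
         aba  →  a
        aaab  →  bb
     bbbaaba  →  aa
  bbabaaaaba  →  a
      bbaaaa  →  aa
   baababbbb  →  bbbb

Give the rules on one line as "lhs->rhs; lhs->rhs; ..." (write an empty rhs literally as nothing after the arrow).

  | babbabbaaa => aababbaaa => aaaabaaa => babaaa => aaaaa => baa => a
  | aab
  | aba => a
  | aaab => bb

aaa->b; ba->; bab->aa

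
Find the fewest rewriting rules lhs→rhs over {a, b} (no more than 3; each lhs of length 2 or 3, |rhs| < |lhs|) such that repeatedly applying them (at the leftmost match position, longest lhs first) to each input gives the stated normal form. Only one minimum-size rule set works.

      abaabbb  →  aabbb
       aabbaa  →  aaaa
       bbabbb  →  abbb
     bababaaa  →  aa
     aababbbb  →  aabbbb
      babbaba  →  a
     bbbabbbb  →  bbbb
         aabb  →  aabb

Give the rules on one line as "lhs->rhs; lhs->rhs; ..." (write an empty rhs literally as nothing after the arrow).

ba->; bba->a

  | abaabbb => aabbb
  | aabbaa => aaaa
  | bbabbb => abbb
  | bababaaa => babaaa => baaa => aa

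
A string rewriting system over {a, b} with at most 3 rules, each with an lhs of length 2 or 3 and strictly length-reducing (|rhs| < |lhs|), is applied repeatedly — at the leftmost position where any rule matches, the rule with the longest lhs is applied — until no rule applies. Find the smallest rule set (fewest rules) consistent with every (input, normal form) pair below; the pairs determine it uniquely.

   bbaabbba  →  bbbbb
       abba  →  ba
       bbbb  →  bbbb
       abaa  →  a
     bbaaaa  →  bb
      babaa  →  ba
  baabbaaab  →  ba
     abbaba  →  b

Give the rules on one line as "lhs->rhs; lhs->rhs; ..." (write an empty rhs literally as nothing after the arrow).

ab->; aba->; bba->bb

  | bbaabbba => bbabbba => bbbbba => bbbbb
  | abba => ba
  | bbbb
  | abaa => a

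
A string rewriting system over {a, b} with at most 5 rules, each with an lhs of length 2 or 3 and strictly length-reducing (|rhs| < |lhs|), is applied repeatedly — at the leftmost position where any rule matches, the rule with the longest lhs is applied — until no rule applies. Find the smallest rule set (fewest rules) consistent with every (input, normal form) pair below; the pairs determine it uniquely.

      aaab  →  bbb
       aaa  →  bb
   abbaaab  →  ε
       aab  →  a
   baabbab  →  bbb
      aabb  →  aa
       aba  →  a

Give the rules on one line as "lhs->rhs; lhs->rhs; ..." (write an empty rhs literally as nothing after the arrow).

aaa->bb; ab->; abb->a; ba->a

  | aaab => bbb
  | aaa => bb
  | abbaaab => aaaab => bbab => bab => ab => ε
  | aab => a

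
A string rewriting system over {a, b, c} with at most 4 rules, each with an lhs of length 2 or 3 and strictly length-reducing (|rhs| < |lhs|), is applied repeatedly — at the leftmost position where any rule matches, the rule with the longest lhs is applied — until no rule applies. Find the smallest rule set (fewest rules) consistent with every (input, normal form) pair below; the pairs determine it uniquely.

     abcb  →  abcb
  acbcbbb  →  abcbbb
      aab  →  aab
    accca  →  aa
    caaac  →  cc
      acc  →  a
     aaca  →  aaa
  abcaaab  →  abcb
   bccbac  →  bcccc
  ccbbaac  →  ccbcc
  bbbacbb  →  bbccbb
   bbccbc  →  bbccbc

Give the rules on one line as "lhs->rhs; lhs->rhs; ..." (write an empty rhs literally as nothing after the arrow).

  | abcb
  | acbcbbb => abcbbb
  | aab
  | accca => acca => aca => aa

ac->a; ba->c; ca->c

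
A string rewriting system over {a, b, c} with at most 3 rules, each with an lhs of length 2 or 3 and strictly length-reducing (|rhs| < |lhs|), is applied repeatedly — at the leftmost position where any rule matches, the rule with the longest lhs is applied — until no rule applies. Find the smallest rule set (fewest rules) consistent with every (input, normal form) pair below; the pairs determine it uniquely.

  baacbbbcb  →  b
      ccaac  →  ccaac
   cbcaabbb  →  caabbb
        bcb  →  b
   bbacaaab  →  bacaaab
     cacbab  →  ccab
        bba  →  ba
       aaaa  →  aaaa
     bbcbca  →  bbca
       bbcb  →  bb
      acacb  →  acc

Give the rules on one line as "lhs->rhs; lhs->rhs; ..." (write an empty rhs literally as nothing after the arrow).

  | baacbbbcb => bacbbcb => bcbcb => bcb => b
  | ccaac
  | cbcaabbb => caabbb
  | bcb => b

acb->c; bba->ba; cb->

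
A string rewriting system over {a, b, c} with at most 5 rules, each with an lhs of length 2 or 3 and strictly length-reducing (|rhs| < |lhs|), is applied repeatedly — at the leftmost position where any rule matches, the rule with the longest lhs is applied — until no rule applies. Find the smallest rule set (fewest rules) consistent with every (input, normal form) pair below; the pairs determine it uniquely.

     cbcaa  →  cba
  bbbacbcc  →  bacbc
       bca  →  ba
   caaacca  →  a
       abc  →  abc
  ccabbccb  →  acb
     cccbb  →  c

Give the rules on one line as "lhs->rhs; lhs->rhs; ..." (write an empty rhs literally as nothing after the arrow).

  | cbcaa => cbaa => cba
  | bbbacbcc => bacbcc => bacbc
  | bca => ba
  | caaacca => aaacca => aacca => acca => aca => aa => a

aa->a; bb->; ca->a; cc->c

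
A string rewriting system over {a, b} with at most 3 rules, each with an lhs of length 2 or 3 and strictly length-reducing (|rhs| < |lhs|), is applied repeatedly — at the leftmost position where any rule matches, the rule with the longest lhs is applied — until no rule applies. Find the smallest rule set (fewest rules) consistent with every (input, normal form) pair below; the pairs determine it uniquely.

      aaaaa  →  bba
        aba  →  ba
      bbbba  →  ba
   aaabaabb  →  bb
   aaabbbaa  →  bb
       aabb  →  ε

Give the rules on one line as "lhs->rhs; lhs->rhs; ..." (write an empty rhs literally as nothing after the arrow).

aa->b; ab->b; bbb->

  | aaaaa => baaa => bba
  | aba => ba
  | bbbba => ba
  | aaabaabb => babaabb => bbaabb => bbbbb => bb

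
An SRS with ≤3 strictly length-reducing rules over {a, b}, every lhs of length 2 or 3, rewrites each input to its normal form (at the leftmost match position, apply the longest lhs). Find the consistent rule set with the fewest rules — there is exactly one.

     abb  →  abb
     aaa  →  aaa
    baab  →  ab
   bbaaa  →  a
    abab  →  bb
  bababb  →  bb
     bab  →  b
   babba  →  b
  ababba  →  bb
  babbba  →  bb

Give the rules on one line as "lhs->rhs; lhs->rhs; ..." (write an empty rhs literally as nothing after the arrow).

  | abb
  | aaa
  | baab => ab
  | bbaaa => baa => a

aba->b; ba->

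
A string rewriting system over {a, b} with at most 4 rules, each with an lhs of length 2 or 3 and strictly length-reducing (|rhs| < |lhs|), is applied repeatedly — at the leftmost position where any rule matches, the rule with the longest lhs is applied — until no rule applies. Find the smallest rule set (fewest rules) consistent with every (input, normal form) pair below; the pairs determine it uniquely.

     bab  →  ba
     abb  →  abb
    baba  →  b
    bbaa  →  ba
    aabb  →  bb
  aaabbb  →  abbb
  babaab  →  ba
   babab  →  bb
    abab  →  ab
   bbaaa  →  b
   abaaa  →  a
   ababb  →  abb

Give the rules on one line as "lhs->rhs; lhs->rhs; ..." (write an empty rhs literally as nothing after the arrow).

aa->; aba->a; bab->ba; bba->b

  | bab => ba
  | abb
  | baba => baa => b
  | bbaa => ba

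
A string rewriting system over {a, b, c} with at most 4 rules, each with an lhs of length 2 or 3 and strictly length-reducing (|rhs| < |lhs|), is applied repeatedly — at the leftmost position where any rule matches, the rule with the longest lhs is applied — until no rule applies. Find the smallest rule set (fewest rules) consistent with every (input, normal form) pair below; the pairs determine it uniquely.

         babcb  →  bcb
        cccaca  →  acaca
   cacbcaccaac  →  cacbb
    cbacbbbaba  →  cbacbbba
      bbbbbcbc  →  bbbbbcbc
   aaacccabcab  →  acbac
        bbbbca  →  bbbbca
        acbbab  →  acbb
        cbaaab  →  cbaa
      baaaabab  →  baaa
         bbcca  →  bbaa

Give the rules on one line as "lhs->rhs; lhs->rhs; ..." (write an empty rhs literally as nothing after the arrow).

  | babcb => bcb
  | cccaca => acaca
  | cacbcaccaac => cacbcaaaac => cacbcaacb => cacbccbb => cacbabb => cacbb
  | cbacbbbaba => cbacbbba

aac->cb; ab->; cc->a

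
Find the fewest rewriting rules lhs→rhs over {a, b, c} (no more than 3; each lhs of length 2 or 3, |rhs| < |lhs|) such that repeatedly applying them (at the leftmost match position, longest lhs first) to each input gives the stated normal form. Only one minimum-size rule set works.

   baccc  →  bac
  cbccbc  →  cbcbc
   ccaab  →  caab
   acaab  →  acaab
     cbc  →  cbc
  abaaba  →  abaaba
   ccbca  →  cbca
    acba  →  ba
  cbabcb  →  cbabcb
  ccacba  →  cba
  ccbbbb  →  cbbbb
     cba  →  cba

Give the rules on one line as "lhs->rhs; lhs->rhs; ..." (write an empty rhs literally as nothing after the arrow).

  | baccc => bacc => bac
  | cbccbc => cbcbc
  | ccaab => caab
  | acaab

acb->b; cc->c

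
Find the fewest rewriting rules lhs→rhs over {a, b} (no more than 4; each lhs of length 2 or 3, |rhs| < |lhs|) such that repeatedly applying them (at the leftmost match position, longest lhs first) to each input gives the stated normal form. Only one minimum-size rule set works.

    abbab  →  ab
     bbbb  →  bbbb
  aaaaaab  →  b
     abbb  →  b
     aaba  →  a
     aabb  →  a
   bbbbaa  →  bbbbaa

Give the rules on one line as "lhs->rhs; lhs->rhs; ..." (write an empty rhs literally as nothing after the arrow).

  | abbab => ab
  | bbbb
  | aaaaaab => aaab => b
  | abbb => b

aaa->; aba->; abb->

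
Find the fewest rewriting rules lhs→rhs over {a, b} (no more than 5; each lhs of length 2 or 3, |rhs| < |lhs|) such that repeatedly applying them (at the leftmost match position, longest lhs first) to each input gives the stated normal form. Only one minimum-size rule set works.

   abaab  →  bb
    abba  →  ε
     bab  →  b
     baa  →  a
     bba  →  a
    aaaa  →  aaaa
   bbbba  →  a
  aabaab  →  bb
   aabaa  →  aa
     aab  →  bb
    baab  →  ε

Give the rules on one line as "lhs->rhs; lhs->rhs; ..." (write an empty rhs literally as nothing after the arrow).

  | abaab => aab => bb
  | abba => ba => ε
  | bab => b
  | baa => a

aab->bb; ab->; ba->; bba->a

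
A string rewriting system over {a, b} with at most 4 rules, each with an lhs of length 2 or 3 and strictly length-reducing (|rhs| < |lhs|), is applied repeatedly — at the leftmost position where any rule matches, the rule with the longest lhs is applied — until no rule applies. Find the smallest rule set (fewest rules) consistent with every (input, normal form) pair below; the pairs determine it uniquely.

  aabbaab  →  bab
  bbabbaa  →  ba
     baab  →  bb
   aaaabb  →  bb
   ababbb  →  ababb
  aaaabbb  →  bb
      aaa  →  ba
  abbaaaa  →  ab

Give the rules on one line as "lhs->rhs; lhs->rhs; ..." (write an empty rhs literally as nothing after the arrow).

  | aabbaab => bbbaab => bbaab => bab
  | bbabbaa => bbbaa => bbaa => ba
  | baab => bbb => bb
  | aaaabb => baabb => bbbb => bbb => bb

aa->b; bba->b; bbb->bb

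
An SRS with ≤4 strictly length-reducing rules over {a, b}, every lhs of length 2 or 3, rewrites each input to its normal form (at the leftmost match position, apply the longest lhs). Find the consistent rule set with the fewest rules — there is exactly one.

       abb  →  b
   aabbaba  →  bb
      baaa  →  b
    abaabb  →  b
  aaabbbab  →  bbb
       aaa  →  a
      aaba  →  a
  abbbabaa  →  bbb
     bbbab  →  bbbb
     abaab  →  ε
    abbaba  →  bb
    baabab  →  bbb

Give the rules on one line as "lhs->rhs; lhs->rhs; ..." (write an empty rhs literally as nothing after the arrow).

aa->a; ab->; ba->b

  | abb => b
  | aabbaba => abbaba => baba => bba => bb
  | baaa => baa => ba => b
  | abaabb => aabb => abb => b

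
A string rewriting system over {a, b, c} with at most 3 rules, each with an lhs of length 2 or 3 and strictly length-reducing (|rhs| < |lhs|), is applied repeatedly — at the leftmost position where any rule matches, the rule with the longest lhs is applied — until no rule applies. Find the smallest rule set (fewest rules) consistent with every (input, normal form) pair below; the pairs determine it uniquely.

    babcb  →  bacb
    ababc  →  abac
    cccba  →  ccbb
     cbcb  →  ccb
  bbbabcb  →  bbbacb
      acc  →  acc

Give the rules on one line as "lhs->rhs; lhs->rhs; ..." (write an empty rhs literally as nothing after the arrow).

bc->c; cba->bb

  | babcb => bacb
  | ababc => abac
  | cccba => ccbb
  | cbcb => ccb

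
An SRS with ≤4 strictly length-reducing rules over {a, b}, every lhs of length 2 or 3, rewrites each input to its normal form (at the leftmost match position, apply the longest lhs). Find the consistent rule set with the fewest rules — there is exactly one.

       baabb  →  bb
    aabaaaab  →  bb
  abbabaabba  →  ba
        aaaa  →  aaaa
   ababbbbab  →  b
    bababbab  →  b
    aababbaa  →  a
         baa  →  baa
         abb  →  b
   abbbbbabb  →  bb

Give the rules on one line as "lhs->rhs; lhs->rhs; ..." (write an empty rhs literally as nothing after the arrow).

ab->b; abb->ab; bba->

  | baabb => baab => bab => bb
  | aabaaaab => abaaaab => baaaab => baaab => baab => bab => bb
  | abbabaabba => ababaabba => babaabba => bbaabba => abba => aba => ba
  | aaaa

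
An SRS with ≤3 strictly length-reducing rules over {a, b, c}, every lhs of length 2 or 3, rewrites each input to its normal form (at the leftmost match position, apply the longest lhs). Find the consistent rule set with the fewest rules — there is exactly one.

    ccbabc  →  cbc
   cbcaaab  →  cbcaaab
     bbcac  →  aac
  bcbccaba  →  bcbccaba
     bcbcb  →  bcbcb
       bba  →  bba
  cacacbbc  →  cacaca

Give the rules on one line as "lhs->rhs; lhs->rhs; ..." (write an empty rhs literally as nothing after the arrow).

bbc->a; cba->

  | ccbabc => cbc
  | cbcaaab
  | bbcac => aac
  | bcbccaba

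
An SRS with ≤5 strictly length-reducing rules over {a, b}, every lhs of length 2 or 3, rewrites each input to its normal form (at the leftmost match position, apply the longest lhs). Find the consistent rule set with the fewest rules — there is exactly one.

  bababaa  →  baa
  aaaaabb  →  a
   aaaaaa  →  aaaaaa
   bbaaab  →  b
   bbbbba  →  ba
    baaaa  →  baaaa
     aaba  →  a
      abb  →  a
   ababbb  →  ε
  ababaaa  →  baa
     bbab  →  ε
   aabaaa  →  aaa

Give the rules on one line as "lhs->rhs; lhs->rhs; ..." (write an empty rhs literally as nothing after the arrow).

aab->; aba->b; bb->; bba->b

  | bababaa => bbbaa => baa
  | aaaaabb => aaab => a
  | aaaaaa
  | bbaaab => baab => b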